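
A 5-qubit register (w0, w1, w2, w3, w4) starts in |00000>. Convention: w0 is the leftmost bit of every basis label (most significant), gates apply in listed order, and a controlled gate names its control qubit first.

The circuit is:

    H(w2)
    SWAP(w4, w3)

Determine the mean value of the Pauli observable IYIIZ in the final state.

The expectation value of IYIIZ is 0.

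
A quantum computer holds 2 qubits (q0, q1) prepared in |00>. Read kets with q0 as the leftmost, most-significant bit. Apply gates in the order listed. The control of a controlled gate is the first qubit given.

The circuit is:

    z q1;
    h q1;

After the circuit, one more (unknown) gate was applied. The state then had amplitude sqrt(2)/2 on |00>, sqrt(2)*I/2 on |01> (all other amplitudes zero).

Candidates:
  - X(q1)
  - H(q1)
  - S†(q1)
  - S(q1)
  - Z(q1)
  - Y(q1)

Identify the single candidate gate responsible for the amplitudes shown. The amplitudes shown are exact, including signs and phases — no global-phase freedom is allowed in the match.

The unique candidate consistent with the amplitudes is S(q1).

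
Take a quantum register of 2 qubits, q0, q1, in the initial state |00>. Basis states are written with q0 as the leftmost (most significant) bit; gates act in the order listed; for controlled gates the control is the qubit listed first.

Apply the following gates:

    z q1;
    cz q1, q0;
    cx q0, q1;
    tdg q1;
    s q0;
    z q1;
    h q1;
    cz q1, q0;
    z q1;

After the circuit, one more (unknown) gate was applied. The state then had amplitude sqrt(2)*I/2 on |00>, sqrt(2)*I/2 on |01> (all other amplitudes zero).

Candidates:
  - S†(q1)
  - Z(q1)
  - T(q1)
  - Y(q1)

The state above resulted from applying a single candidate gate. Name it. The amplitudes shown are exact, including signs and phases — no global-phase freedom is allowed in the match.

The applied gate was Y(q1).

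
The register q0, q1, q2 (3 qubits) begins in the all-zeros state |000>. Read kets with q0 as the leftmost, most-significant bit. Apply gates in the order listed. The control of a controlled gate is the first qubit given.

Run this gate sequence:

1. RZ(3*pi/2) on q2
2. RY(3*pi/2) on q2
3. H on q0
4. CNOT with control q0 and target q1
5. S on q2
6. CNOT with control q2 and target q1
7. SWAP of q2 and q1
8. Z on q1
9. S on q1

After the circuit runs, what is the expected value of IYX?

The observable IYX averages to 0.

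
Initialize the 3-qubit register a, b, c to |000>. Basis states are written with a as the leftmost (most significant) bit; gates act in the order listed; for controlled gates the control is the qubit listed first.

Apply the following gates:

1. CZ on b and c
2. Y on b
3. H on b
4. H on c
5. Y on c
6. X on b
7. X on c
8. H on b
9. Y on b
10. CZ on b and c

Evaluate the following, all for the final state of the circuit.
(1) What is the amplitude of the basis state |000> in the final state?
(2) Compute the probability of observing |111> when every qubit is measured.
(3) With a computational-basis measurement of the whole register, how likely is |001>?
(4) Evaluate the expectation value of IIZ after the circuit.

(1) |000> carries amplitude -sqrt(2)*I/2 in the final state.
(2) The probability of measuring |111> is 0.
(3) Outcome |001> occurs with probability 1/2.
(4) In the final state, IIZ has expectation 0.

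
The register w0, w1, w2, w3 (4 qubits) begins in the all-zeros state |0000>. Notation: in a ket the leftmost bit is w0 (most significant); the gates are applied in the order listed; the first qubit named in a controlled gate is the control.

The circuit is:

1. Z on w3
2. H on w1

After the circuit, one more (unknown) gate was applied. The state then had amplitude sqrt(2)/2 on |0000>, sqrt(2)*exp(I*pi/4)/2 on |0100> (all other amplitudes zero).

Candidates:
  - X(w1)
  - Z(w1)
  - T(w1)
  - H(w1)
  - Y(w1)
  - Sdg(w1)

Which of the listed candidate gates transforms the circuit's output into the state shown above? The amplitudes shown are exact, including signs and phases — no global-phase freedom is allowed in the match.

It was T(w1) that produced the state shown.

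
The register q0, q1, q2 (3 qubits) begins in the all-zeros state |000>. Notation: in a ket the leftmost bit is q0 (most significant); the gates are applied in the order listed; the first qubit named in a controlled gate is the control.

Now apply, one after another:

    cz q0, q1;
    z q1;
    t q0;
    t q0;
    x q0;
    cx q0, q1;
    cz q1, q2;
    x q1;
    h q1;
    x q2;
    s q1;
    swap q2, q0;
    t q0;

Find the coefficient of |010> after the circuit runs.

The amplitude on |010> is 0.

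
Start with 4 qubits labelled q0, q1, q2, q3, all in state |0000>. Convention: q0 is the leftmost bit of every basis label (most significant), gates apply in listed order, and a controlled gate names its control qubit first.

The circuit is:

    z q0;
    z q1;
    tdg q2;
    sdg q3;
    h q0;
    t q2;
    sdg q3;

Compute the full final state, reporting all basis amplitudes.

After the circuit, the state carries amplitude sqrt(2)/2 on |0000>, sqrt(2)/2 on |1000>, and 0 on every other basis state.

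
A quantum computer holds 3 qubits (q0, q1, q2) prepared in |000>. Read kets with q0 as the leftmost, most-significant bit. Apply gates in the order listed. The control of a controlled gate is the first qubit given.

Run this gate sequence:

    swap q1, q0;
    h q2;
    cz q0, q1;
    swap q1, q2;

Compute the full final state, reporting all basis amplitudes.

The final amplitudes are sqrt(2)/2 on |000>, sqrt(2)/2 on |010>, and 0 on every other basis state.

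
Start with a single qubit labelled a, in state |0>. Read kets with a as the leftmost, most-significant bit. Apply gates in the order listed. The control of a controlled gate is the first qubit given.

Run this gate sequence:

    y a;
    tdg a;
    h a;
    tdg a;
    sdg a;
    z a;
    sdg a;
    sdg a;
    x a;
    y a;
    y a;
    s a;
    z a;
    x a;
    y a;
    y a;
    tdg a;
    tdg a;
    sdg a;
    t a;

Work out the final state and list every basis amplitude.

After the circuit, the state carries amplitude -sqrt(2)*exp(3*I*pi/4)/2 on |0>, -sqrt(2)*exp(3*I*pi/4)/2 on |1>.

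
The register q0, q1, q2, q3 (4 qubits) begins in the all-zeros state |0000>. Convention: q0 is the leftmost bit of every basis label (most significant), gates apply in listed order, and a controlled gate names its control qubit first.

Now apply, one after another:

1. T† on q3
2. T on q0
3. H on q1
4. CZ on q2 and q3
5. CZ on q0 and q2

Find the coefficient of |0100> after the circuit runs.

|0100> carries amplitude sqrt(2)/2 in the final state.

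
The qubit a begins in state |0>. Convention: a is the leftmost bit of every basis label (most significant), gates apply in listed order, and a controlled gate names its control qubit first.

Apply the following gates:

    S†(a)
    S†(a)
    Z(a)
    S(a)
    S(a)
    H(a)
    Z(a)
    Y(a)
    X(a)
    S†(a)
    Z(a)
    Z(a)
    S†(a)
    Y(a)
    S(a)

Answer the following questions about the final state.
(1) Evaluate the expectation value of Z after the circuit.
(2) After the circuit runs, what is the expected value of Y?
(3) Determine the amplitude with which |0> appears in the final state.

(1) In the final state, Z has expectation 0.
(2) The expectation value of Y is 1.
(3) The final state's coefficient on |0> equals -sqrt(2)/2.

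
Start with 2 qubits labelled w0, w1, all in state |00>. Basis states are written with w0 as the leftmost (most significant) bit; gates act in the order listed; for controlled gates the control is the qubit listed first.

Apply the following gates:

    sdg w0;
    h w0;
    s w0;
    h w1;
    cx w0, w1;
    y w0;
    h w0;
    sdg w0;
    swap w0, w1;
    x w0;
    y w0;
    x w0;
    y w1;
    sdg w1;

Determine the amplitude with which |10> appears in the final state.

|10> carries amplitude sqrt(2)*(1 + I)/4 in the final state.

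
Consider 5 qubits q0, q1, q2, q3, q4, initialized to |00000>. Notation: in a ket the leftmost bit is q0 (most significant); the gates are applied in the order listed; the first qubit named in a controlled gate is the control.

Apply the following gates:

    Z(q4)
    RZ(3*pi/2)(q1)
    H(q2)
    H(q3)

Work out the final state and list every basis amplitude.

The resulting statevector has amplitude -exp(I*pi/4)/2 on |00000>, -exp(I*pi/4)/2 on |00010>, -exp(I*pi/4)/2 on |00100>, -exp(I*pi/4)/2 on |00110>, and 0 on every other basis state.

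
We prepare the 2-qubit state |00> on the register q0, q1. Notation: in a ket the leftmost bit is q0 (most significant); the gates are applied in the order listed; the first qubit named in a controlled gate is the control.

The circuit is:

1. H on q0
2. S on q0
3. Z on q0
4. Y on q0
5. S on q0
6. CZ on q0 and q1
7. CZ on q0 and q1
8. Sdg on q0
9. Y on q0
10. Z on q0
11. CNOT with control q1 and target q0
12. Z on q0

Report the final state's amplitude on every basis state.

After the circuit, the state carries amplitude sqrt(2)/2 on |00>, 0 on |01>, -sqrt(2)*I/2 on |10>, 0 on |11>.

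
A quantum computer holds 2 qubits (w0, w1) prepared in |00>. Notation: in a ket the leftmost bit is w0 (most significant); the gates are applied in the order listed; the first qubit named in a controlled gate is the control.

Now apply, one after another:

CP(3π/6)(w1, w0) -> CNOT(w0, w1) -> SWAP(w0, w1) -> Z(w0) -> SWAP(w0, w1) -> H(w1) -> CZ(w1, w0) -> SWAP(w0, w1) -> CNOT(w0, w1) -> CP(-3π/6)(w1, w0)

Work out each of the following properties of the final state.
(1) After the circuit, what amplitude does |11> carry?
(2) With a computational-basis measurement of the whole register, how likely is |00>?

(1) The final state's coefficient on |11> equals -sqrt(2)*I/2.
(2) The probability of measuring |00> is 1/2.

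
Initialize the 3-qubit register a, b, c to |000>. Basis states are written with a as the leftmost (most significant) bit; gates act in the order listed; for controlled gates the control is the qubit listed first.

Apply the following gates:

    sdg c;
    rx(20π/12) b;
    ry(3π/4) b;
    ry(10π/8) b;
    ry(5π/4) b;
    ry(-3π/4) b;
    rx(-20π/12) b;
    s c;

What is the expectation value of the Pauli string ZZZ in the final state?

In the final state, ZZZ has expectation 3/4.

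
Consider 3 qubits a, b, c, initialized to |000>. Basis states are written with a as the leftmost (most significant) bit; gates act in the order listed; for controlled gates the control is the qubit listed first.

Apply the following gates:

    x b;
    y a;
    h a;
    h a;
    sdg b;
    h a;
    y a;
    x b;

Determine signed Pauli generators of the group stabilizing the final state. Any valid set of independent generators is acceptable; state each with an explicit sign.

The final state is stabilized by the group generated by +XII, +IZI, +IIZ; other independent generating sets are equally valid.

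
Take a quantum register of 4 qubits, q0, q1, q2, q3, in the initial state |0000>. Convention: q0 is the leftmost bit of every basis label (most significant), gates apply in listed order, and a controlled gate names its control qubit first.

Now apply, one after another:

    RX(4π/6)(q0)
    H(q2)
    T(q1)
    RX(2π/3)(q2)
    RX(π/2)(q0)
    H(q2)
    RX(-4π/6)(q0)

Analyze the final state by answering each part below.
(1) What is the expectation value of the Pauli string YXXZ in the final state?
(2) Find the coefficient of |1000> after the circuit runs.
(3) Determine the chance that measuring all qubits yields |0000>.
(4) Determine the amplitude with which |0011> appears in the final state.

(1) The expectation value of YXXZ is 0.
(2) |1000> carries amplitude -sqrt(6)/4 - sqrt(2)*I/4 in the final state.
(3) Outcome |0000> occurs with probability 1/2.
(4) |0011> carries amplitude 0 in the final state.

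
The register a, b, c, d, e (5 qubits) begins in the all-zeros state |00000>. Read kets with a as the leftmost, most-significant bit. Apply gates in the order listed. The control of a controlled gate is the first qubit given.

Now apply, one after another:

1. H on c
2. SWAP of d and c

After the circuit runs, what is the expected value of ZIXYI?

In the final state, ZIXYI has expectation 0.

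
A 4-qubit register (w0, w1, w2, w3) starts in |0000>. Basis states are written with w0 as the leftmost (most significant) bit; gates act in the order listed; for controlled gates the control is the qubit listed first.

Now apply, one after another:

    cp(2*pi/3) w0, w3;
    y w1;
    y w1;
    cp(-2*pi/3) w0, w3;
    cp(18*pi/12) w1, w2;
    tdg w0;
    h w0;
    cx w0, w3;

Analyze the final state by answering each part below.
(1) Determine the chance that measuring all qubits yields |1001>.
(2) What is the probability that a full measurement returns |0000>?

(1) Outcome |1001> occurs with probability 1/2. Key observation: steps 1-4 multiply out to the identity, so the circuit reduces to the remaining gates.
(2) Outcome |0000> occurs with probability 1/2.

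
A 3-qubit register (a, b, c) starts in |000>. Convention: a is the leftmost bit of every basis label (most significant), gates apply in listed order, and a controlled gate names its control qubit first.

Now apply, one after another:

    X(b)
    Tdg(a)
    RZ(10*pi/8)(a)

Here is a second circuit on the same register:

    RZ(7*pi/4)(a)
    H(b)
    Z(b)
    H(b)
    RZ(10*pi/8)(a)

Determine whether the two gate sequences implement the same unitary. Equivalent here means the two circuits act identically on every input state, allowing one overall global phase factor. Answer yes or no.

Yes, they are equivalent — the unitaries differ by at most a global phase.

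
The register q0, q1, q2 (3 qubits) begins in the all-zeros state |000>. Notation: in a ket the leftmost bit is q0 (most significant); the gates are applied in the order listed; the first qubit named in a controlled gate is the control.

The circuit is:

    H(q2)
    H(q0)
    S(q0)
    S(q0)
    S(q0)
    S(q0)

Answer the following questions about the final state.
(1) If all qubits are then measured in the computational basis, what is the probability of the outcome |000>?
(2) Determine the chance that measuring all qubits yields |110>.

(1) Outcome |000> occurs with probability 1/4.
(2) Outcome |110> occurs with probability 0.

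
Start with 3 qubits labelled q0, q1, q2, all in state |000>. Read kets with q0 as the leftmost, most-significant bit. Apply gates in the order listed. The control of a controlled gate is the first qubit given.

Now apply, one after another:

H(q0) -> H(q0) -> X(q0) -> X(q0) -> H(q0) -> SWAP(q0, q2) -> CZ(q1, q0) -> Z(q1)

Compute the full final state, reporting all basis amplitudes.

After the circuit, the state carries amplitude sqrt(2)/2 on |000>, sqrt(2)/2 on |001>, and 0 on every other basis state. Key observation: the block from step 2 through step 5 cancels to the identity and can be dropped.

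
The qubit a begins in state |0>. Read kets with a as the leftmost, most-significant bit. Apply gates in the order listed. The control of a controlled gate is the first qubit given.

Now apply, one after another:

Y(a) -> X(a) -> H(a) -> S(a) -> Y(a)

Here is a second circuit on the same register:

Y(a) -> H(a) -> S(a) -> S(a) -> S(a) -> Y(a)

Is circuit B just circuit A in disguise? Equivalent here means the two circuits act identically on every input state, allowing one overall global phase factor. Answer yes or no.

Yes — the two circuits implement the same unitary up to a global phase.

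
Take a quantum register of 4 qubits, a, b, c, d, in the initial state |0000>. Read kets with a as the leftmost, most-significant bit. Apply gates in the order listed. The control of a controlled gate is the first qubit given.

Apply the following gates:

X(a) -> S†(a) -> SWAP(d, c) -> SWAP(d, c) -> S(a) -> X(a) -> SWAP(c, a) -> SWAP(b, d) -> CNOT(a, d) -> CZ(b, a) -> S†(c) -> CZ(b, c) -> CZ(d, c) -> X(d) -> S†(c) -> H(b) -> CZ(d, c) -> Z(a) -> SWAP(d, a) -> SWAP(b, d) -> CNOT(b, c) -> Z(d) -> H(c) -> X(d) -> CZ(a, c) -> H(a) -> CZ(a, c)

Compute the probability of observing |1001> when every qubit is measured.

Outcome |1001> occurs with probability 1/8. Key observation: the block from step 1 through step 6 cancels to the identity and can be dropped.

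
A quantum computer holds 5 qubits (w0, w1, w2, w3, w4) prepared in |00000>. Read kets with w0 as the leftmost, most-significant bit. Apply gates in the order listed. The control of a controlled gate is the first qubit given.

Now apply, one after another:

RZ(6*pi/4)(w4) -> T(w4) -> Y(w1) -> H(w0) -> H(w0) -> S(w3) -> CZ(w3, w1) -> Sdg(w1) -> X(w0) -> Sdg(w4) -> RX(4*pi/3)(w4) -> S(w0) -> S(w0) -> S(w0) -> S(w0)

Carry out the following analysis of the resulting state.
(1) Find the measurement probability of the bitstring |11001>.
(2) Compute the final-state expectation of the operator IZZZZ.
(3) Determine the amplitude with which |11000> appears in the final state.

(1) The probability of measuring |11001> is 3/4. Key observation: the block from step 12 through step 15 cancels to the identity and can be dropped.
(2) In the final state, IZZZZ has expectation 1/2.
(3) |11000> carries amplitude exp(I*pi/4)/2 in the final state.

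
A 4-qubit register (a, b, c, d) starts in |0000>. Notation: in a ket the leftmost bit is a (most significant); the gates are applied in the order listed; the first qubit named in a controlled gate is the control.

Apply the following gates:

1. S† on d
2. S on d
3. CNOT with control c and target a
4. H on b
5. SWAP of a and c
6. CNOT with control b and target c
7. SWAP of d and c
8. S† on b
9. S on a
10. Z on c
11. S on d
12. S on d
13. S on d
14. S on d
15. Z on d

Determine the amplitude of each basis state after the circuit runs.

The resulting statevector has amplitude sqrt(2)/2 on |0000>, sqrt(2)*I/2 on |0101>, and 0 on every other basis state.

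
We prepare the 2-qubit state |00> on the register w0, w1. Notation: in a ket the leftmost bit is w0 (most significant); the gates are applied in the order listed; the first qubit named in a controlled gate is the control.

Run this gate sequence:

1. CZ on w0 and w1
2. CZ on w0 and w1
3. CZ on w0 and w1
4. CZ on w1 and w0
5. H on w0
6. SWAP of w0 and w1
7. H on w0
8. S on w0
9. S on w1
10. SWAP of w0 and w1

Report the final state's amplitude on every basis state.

After the circuit, the state carries amplitude 1/2 on |00>, I/2 on |01>, I/2 on |10>, -1/2 on |11>. Key observation: gates 1-2 undo each other exactly, leaving only the rest of the circuit to track.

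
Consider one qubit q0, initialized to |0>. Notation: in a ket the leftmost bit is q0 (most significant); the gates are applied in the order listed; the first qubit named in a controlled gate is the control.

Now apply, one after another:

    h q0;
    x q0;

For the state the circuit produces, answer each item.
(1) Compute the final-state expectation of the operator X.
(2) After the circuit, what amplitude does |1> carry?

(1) The expectation value of X is 1.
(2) The final state's coefficient on |1> equals sqrt(2)/2.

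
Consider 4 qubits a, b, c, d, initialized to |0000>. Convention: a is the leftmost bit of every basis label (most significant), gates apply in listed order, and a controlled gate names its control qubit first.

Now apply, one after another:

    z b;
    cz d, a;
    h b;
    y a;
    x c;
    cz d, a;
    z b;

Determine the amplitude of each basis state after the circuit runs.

After the circuit, the state carries amplitude sqrt(2)*I/2 on |1010>, -sqrt(2)*I/2 on |1110>, and 0 on every other basis state.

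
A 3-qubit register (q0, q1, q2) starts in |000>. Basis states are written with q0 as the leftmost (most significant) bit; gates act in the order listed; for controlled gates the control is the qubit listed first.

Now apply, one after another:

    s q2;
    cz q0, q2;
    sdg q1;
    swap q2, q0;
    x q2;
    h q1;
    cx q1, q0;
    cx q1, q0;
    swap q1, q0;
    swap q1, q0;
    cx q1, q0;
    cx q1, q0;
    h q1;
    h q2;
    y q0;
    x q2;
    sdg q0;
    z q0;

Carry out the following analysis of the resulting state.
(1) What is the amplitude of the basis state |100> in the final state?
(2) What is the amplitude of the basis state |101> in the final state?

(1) |100> carries amplitude sqrt(2)/2 in the final state. Key observation: gates 6-13 undo each other exactly, leaving only the rest of the circuit to track.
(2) |101> carries amplitude -sqrt(2)/2 in the final state.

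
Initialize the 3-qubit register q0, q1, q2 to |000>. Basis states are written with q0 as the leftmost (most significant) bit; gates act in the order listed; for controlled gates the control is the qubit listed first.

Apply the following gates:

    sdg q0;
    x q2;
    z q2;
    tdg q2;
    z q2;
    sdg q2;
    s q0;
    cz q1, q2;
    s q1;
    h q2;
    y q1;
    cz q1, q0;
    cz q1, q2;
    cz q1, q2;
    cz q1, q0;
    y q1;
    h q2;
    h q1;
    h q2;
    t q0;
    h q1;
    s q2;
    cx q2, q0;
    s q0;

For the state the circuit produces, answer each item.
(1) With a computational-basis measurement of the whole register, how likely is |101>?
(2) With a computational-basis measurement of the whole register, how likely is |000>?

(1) A full measurement returns |101> with probability 1/2. Key observation: the block from step 10 through step 17 cancels to the identity and can be dropped.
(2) The probability of measuring |000> is 1/2.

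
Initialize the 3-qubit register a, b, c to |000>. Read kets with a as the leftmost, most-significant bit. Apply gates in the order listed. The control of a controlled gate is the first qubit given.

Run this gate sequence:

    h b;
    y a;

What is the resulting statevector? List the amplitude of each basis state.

The resulting statevector has amplitude sqrt(2)*I/2 on |100>, sqrt(2)*I/2 on |110>, and 0 on every other basis state.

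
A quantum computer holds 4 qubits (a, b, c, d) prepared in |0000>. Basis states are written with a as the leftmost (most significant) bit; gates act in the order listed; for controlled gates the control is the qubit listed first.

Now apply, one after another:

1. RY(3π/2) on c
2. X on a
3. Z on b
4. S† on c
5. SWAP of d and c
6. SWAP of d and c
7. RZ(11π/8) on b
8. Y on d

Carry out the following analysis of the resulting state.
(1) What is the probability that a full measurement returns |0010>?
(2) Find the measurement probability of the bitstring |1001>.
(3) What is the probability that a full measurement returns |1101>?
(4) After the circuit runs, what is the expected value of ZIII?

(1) A full measurement returns |0010> with probability 0. Key observation: steps 5-6 multiply out to the identity, so the circuit reduces to the remaining gates.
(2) The probability of measuring |1001> is 1/2.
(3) A full measurement returns |1101> with probability 0.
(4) The expectation value of ZIII is -1.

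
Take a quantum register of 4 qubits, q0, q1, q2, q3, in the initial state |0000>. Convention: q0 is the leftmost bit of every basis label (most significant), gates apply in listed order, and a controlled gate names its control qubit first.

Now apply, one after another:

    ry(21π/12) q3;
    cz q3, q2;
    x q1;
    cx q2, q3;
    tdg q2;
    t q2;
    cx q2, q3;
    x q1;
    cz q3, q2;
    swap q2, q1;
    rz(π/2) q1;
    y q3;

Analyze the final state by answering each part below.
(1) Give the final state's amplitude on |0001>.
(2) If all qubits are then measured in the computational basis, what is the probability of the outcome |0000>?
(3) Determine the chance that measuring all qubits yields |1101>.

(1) |0001> carries amplitude -sqrt(sqrt(2) + 2)*exp(I*pi/4)/2 in the final state.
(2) Outcome |0000> occurs with probability 1/2 - sqrt(2)/4.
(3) The probability of measuring |1101> is 0.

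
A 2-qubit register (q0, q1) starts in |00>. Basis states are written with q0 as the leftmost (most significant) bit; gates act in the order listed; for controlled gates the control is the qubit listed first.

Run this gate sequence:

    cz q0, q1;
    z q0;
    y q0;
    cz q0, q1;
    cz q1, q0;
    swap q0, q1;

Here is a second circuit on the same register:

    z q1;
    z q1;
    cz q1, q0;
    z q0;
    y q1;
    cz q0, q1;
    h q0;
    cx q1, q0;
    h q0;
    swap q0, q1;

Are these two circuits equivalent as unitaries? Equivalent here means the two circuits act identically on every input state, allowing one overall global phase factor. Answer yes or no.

No, they are not equivalent — no single phase factor reconciles the two unitaries.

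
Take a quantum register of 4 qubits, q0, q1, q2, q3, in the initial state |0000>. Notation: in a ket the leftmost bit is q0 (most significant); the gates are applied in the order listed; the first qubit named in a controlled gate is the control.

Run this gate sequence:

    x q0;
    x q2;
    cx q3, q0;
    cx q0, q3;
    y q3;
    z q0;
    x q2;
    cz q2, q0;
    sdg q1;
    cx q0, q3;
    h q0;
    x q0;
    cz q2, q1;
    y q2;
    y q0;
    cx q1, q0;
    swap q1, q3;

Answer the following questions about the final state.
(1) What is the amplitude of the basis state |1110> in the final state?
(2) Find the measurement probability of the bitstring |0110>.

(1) The final state's coefficient on |1110> equals sqrt(2)*I/2.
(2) A full measurement returns |0110> with probability 1/2.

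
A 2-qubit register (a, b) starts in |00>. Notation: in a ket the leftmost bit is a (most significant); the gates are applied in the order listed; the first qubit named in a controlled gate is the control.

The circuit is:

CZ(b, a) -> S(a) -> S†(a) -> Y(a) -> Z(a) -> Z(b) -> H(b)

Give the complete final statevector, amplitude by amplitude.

After the circuit, the state carries amplitude 0 on |00>, 0 on |01>, -sqrt(2)*I/2 on |10>, -sqrt(2)*I/2 on |11>.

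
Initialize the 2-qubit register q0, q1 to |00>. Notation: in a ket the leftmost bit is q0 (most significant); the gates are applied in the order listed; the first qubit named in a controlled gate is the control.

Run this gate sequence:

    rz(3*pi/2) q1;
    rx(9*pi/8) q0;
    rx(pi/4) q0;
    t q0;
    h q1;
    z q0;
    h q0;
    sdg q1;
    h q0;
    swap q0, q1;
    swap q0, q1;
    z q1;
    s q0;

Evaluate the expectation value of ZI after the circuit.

The expectation value of ZI is -sqrt(2)*sin(7*pi/16)**2/2 + sqrt(2)*cos(7*pi/16)**2/2 + 4*sqrt(1/2 - sqrt(2)/4)*sqrt(sqrt(2)/4 + 1/2)*sin(7*pi/16)*cos(7*pi/16).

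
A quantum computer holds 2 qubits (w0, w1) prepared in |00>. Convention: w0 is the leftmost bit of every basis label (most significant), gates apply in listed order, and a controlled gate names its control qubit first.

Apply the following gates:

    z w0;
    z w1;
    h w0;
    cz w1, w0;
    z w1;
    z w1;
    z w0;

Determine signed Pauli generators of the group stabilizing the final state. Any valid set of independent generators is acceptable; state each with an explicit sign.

The final state is stabilized by the group generated by -XI, +IZ; other independent generating sets are equally valid.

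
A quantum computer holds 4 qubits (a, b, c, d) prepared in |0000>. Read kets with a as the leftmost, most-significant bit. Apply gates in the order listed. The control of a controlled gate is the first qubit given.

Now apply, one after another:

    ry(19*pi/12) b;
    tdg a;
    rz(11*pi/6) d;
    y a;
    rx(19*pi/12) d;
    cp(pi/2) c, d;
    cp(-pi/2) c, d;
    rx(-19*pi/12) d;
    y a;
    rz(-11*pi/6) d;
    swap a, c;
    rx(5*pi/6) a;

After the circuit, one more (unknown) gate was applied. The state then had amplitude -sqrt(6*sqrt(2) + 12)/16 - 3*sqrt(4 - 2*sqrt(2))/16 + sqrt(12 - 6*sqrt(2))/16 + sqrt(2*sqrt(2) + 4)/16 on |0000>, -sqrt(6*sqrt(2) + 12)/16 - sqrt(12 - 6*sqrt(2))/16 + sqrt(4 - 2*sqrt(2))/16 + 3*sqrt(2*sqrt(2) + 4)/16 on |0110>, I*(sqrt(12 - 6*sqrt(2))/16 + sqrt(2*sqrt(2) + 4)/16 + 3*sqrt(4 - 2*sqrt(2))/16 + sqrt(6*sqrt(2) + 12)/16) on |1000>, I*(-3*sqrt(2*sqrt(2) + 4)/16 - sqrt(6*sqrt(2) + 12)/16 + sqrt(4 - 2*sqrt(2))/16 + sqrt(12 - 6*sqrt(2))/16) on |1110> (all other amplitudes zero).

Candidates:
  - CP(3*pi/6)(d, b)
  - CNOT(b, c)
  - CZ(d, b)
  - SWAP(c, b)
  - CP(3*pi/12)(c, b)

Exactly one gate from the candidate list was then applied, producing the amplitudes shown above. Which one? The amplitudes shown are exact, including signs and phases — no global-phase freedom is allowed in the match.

The unique candidate consistent with the amplitudes is CNOT(b, c). Key observation: gates 3-10 undo each other exactly, leaving only the rest of the circuit to track.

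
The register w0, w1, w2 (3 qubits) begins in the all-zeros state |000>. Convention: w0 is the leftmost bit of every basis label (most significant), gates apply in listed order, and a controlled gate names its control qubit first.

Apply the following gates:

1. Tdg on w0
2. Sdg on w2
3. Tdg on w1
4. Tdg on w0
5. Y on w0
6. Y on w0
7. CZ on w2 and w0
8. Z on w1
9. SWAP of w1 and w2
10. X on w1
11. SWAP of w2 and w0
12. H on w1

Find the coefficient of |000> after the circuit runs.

The amplitude on |000> is sqrt(2)/2.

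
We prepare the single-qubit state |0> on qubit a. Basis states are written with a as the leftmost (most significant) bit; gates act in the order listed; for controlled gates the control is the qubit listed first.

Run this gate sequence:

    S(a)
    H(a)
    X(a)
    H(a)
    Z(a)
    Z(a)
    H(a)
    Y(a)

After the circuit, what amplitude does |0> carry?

The amplitude on |0> is -sqrt(2)*I/2.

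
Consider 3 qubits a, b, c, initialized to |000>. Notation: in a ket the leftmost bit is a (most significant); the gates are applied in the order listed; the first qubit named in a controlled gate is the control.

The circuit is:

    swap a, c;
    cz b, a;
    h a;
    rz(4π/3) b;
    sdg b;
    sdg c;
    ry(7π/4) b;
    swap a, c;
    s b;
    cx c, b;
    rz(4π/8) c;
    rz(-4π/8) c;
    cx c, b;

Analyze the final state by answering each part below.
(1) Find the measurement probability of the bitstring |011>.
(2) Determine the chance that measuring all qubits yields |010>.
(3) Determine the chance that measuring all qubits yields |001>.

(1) Outcome |011> occurs with probability 1/4 - sqrt(2)/8. Key observation: the block from step 10 through step 13 cancels to the identity and can be dropped.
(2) A full measurement returns |010> with probability 1/4 - sqrt(2)/8.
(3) The probability of measuring |001> is sqrt(2)/8 + 1/4.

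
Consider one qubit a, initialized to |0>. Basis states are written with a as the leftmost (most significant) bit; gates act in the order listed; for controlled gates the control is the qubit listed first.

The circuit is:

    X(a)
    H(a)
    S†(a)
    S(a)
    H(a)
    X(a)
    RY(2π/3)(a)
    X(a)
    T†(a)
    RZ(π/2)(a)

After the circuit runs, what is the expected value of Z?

The expectation value of Z is 1/2.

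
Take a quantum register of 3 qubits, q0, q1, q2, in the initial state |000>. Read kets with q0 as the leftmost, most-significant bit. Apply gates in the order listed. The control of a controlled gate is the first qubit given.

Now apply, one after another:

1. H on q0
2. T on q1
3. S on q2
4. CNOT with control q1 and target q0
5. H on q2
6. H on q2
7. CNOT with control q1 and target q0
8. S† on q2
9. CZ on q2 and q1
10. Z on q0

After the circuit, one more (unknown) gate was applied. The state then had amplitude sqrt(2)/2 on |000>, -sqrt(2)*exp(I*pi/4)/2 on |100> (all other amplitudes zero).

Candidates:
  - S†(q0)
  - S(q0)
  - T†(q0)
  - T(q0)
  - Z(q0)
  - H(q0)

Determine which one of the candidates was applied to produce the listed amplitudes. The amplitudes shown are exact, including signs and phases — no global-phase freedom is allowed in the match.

The applied gate was T(q0). Key observation: gates 3-8 undo each other exactly, leaving only the rest of the circuit to track.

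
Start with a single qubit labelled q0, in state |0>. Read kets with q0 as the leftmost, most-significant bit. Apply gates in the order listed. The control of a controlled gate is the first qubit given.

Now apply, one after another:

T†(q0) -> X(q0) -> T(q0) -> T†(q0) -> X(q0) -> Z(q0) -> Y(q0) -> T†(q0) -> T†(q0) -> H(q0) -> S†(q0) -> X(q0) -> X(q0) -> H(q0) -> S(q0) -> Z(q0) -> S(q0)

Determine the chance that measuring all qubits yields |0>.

The probability of measuring |0> is 1/2.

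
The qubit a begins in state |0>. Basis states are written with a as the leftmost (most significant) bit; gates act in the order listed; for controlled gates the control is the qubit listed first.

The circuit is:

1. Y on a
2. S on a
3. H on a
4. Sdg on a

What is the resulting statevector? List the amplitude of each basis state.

The resulting statevector has amplitude -sqrt(2)/2 on |0>, -sqrt(2)*I/2 on |1>.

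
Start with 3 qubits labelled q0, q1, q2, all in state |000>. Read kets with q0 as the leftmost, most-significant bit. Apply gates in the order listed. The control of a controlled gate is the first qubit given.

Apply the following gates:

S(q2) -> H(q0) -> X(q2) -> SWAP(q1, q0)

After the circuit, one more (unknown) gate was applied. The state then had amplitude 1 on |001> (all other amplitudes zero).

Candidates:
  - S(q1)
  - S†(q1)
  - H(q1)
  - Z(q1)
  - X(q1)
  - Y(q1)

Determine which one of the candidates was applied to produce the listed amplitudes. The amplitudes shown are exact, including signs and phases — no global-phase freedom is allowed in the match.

The applied gate was H(q1).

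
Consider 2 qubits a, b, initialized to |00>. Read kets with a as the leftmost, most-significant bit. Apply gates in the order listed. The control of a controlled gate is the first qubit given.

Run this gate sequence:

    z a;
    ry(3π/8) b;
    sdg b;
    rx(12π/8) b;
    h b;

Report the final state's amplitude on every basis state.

The resulting statevector has amplitude (-1 + I)*(sin(3*pi/16) + I*cos(3*pi/16))/2 on |00>, (-1 + I)*exp(3*I*pi/16)/2 on |01>, 0 on |10>, 0 on |11>.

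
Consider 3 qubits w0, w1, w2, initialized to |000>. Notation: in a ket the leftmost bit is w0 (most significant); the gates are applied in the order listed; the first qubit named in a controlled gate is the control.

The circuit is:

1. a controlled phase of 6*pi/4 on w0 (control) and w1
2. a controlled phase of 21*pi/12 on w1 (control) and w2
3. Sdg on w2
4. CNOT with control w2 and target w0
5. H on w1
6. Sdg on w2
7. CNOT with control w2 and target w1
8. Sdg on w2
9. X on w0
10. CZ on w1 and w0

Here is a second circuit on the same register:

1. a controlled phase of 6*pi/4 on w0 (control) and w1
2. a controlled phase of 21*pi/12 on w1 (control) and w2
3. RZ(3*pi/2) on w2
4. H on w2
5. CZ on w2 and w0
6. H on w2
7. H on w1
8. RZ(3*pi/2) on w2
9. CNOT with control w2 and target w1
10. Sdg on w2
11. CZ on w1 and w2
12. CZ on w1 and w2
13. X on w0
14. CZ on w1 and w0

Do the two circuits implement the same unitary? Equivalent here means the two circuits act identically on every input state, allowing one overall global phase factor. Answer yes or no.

No — the two circuits implement different unitaries, even allowing a global phase.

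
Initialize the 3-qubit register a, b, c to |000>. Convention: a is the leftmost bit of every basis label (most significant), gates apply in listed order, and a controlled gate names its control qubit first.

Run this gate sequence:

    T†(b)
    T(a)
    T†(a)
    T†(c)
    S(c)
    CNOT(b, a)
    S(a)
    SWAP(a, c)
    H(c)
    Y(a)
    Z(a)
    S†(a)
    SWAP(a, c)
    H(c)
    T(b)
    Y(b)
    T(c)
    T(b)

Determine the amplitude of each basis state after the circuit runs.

After the circuit, the state carries amplitude 0 on |000>, 0 on |001>, -exp(3*I*pi/4)/2 on |010>, -1/2 on |011>, 0 on |100>, 0 on |101>, -exp(3*I*pi/4)/2 on |110>, -1/2 on |111>.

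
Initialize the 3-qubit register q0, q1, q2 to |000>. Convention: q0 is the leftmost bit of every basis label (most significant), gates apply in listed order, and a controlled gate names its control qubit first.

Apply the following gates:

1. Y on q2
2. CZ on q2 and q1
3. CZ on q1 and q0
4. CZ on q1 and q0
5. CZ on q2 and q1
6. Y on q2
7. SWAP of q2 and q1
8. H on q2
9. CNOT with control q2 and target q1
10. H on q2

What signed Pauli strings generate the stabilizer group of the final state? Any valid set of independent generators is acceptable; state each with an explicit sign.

The stabilizer group can be generated by +IXZ, +IZX, +ZII, among other valid generating sets. Key observation: steps 1-6 multiply out to the identity, so the circuit reduces to the remaining gates.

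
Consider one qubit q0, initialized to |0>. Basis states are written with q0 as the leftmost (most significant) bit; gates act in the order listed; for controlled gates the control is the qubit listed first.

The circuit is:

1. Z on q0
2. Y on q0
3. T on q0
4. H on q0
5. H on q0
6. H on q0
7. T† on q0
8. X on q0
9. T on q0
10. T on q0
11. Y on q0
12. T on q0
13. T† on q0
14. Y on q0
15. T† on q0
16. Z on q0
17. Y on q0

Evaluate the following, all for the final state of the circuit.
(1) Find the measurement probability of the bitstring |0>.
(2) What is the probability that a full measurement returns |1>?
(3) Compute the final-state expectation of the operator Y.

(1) A full measurement returns |0> with probability 1/2. Key observation: the block from step 10 through step 15 cancels to the identity and can be dropped.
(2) Outcome |1> occurs with probability 1/2.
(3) The expectation value of Y is 1.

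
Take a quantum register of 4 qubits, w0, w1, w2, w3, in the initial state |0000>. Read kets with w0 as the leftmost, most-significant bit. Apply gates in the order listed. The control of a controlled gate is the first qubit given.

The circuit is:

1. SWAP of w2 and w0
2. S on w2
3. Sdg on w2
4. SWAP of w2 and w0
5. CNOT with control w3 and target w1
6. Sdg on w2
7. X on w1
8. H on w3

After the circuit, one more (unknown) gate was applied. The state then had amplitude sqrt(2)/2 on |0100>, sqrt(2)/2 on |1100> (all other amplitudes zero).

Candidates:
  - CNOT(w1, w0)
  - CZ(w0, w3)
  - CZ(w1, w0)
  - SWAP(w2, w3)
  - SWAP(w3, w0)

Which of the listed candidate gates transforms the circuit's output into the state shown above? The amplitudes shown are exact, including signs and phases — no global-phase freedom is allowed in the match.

The unique candidate consistent with the amplitudes is SWAP(w3, w0). Key observation: steps 1-4 multiply out to the identity, so the circuit reduces to the remaining gates.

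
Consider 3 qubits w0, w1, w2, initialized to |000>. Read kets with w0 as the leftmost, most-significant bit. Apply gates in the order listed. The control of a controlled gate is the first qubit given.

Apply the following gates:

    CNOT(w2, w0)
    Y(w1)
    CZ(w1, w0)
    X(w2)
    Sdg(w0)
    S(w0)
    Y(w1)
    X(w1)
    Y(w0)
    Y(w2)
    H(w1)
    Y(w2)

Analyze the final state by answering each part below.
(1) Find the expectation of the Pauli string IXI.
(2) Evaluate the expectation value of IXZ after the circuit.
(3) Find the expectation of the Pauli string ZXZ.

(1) The expectation value of IXI is -1.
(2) In the final state, IXZ has expectation 1.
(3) The observable ZXZ averages to -1.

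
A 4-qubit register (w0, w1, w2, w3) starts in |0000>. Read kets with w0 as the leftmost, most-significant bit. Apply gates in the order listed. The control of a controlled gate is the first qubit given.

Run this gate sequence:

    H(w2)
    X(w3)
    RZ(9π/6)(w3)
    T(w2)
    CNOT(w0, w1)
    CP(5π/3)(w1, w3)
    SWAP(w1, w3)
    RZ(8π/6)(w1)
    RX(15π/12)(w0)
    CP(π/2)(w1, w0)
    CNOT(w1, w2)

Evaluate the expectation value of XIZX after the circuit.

In the final state, XIZX has expectation 0.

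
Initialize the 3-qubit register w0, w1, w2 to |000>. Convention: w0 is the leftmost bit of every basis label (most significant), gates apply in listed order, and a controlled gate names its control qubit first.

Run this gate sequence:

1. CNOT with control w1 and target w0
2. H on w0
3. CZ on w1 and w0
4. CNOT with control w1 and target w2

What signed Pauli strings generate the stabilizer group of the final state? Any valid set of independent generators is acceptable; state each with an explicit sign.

The final state is stabilized by the group generated by +XII, +IZI, +IIZ; other independent generating sets are equally valid.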